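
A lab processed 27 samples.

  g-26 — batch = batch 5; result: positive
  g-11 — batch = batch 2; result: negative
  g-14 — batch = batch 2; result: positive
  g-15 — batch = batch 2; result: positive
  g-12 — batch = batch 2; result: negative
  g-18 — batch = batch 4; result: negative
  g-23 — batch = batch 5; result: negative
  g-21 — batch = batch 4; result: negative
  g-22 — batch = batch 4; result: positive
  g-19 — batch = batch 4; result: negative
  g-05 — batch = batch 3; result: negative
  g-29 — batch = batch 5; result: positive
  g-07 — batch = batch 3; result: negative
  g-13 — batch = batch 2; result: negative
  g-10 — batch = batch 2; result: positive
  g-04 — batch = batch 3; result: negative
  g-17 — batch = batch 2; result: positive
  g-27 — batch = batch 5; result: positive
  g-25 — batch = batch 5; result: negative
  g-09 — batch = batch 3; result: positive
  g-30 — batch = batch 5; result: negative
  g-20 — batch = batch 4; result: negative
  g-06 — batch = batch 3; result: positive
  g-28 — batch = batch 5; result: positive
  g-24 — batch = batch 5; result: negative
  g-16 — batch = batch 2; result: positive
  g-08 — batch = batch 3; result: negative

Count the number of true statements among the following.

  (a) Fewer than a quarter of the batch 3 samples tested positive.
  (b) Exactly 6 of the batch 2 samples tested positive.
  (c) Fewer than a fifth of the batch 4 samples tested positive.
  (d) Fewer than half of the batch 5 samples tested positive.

(a) batch 3: |A| = 6, |A ∩ B| = 2; needs |A ∩ B| / |A| < 1/4 — false.
(b) batch 2: |A| = 8, |A ∩ B| = 5; needs |A ∩ B| = 6 — false.
(c) batch 4: |A| = 5, |A ∩ B| = 1; needs |A ∩ B| / |A| < 1/5 — false.
(d) batch 5: |A| = 8, |A ∩ B| = 4; needs |A ∩ B| < |A ∖ B| — false.

0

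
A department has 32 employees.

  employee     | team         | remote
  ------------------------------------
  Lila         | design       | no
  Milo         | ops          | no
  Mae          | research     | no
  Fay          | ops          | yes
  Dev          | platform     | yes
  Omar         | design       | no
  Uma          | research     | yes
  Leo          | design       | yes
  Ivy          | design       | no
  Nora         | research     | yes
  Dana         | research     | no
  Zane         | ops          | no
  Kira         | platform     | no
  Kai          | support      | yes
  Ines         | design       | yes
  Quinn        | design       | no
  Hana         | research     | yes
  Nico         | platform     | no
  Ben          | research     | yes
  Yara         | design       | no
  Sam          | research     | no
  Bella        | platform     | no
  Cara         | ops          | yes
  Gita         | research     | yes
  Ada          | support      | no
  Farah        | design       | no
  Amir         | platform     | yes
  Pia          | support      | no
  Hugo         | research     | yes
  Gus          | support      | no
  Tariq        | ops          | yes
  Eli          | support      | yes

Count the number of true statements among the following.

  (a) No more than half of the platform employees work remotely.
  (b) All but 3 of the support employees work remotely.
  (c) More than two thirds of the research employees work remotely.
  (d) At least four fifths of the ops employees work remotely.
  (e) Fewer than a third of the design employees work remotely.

(a) platform: |A| = 5, |A ∩ B| = 2; needs |A ∩ B| ≤ |A ∖ B| — true.
(b) support: |A| = 5, |A ∩ B| = 2; needs |A ∖ B| = 3 — true.
(c) research: |A| = 9, |A ∩ B| = 6; needs |A ∩ B| / |A| > 2/3 — false.
(d) ops: |A| = 5, |A ∩ B| = 3; needs |A ∩ B| / |A| ≥ 4/5 — false.
(e) design: |A| = 8, |A ∩ B| = 2; needs |A ∩ B| / |A| < 1/3 — true.

3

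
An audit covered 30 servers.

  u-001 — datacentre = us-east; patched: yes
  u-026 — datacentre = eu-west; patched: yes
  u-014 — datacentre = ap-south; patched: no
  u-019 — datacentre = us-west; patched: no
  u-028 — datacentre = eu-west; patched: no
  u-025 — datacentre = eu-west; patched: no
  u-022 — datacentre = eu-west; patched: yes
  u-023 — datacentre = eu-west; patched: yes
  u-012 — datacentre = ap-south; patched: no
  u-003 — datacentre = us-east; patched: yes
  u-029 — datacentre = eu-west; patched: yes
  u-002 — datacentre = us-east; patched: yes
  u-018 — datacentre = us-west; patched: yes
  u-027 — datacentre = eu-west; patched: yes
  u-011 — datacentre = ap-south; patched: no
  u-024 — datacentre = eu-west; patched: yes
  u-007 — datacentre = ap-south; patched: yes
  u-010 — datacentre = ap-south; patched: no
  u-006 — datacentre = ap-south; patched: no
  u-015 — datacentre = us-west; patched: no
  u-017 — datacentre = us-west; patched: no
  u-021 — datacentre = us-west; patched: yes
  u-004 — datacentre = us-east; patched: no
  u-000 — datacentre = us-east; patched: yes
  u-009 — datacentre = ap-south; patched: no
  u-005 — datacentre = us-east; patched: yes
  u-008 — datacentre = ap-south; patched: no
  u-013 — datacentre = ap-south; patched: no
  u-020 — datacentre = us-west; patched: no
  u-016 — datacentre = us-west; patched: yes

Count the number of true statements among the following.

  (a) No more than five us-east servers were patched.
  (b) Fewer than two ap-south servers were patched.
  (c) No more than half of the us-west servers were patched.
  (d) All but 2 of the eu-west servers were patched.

4

(a) us-east: |A| = 6, |A ∩ B| = 5; needs |A ∩ B| ≤ 5 — true.
(b) ap-south: |A| = 9, |A ∩ B| = 1; needs |A ∩ B| < 2 — true.
(c) us-west: |A| = 7, |A ∩ B| = 3; needs |A ∩ B| ≤ |A ∖ B| — true.
(d) eu-west: |A| = 8, |A ∩ B| = 6; needs |A ∖ B| = 2 — true.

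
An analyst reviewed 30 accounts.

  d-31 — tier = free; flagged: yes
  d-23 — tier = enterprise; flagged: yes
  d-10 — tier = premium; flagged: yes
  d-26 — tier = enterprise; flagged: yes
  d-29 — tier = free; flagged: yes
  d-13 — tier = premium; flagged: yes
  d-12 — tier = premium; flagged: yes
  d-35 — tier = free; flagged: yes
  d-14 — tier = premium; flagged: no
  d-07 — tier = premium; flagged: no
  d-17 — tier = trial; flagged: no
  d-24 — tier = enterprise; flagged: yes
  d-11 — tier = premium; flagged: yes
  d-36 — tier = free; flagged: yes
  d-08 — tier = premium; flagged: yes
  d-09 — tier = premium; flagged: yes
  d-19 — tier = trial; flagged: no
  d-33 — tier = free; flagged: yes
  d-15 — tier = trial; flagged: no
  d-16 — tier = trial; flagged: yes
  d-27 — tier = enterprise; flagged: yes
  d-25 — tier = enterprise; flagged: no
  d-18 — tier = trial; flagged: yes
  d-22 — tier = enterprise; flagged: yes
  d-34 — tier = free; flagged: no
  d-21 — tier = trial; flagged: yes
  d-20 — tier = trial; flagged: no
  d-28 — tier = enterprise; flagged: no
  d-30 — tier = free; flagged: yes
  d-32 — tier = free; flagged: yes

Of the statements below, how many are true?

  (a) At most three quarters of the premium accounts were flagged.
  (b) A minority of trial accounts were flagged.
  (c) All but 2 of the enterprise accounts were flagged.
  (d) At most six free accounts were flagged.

3

(a) premium: |A| = 8, |A ∩ B| = 6; needs |A ∩ B| / |A| ≤ 3/4 — true.
(b) trial: |A| = 7, |A ∩ B| = 3; needs |A ∩ B| < |A ∖ B| — true.
(c) enterprise: |A| = 7, |A ∩ B| = 5; needs |A ∖ B| = 2 — true.
(d) free: |A| = 8, |A ∩ B| = 7; needs |A ∩ B| ≤ 6 — false.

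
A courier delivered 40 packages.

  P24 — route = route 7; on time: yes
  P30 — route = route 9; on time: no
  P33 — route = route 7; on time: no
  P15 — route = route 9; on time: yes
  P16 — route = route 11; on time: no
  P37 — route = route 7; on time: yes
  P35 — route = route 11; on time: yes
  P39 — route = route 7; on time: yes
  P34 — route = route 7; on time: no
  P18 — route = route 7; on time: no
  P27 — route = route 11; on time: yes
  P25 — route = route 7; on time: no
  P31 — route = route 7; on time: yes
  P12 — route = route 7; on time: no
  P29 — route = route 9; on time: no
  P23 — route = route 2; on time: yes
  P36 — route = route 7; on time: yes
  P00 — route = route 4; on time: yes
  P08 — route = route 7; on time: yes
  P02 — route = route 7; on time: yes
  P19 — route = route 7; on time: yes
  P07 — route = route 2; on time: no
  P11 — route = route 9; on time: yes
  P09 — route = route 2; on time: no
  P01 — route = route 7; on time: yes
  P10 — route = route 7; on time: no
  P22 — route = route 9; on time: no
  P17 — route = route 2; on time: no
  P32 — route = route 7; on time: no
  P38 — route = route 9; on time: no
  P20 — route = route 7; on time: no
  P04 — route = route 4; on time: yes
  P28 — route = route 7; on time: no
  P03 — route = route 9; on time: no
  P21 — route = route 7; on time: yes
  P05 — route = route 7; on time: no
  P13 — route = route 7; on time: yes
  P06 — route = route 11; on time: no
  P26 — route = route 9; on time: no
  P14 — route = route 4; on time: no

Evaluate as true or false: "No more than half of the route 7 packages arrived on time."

The determiner here denotes the relation: |A ∩ B| ≤ |A ∖ B|.
|A| = 21, |A ∩ B| = 11, |A ∖ B| = 10.
11 > 10, so the statement is false.

False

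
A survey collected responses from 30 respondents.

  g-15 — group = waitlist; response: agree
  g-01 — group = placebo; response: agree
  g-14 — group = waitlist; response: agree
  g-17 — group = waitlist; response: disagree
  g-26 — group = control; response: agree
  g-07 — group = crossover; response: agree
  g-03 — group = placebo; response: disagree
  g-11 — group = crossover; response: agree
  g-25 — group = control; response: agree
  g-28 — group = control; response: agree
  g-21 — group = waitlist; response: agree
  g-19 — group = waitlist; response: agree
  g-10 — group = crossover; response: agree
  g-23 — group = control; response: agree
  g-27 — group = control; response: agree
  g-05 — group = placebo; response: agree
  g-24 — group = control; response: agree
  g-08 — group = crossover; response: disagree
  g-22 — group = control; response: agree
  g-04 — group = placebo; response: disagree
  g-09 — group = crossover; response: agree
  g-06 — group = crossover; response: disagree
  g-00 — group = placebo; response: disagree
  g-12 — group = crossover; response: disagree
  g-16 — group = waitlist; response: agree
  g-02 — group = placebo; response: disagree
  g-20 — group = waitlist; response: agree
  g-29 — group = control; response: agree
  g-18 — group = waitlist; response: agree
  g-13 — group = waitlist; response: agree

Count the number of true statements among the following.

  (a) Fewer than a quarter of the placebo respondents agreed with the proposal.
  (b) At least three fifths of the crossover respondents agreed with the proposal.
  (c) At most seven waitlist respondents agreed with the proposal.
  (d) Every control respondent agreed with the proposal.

(a) placebo: |A| = 6, |A ∩ B| = 2; needs |A ∩ B| / |A| < 1/4 — false.
(b) crossover: |A| = 7, |A ∩ B| = 4; needs |A ∩ B| / |A| ≥ 3/5 — false.
(c) waitlist: |A| = 9, |A ∩ B| = 8; needs |A ∩ B| ≤ 7 — false.
(d) control: |A| = 8, |A ∩ B| = 8; needs A ⊆ B, i.e. every element of A is in B (|A ∖ B| = 0) — true.

1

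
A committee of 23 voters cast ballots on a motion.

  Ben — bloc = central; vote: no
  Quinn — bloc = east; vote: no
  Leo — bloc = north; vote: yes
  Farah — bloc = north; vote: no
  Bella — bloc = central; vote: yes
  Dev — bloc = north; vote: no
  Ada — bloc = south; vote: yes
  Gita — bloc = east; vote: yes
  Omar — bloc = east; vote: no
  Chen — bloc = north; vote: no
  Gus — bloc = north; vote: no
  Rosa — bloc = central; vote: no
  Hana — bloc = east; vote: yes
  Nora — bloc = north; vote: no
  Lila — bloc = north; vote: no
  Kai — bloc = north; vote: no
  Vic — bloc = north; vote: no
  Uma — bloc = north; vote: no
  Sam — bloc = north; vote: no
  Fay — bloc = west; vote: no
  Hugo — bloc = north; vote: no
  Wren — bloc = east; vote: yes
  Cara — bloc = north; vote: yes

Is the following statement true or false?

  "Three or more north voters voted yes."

Truth condition: |A ∩ B| ≥ 3.
A (the restrictor) = {Leo, Farah, Dev, Chen, Gus, Nora, Lila, Kai, Vic, Uma, Sam, Hugo, Cara}, |A| = 13.
A ∩ B = {Leo, Cara}, so |A ∩ B| = 2.
|A ∩ B| = 2, so the statement is false.

False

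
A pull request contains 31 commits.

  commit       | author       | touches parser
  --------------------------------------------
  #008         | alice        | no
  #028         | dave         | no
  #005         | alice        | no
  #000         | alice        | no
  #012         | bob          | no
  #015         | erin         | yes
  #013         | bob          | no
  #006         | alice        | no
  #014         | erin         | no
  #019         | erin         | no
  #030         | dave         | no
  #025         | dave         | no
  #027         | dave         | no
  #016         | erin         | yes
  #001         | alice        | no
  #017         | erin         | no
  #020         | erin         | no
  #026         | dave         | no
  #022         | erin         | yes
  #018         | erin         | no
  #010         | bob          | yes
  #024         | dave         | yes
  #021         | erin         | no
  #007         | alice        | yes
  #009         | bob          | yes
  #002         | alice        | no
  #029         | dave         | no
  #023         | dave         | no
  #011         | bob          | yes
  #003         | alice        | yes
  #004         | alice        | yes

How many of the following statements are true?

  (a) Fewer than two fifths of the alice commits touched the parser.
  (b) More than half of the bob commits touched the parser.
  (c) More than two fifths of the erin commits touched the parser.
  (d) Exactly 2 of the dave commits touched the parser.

2

(a) alice: |A| = 9, |A ∩ B| = 3; needs |A ∩ B| / |A| < 2/5 — true.
(b) bob: |A| = 5, |A ∩ B| = 3; needs |A ∩ B| > |A ∖ B| — true.
(c) erin: |A| = 9, |A ∩ B| = 3; needs |A ∩ B| / |A| > 2/5 — false.
(d) dave: |A| = 8, |A ∩ B| = 1; needs |A ∩ B| = 2 — false.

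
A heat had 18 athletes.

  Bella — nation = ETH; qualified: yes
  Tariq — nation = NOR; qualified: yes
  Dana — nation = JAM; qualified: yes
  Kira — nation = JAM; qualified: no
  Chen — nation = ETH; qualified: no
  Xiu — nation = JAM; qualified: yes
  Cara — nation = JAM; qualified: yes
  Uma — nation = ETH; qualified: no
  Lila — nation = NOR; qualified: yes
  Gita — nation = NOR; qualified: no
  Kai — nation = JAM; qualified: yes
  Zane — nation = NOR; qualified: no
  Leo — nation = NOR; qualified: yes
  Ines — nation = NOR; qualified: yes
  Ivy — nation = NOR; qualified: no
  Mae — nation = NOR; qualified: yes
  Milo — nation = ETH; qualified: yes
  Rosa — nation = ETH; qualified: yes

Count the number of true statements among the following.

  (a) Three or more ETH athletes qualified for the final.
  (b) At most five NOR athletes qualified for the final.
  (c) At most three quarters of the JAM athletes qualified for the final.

2

(a) ETH: |A| = 5, |A ∩ B| = 3; needs |A ∩ B| ≥ 3 — true.
(b) NOR: |A| = 8, |A ∩ B| = 5; needs |A ∩ B| ≤ 5 — true.
(c) JAM: |A| = 5, |A ∩ B| = 4; needs |A ∩ B| / |A| ≤ 3/4 — false.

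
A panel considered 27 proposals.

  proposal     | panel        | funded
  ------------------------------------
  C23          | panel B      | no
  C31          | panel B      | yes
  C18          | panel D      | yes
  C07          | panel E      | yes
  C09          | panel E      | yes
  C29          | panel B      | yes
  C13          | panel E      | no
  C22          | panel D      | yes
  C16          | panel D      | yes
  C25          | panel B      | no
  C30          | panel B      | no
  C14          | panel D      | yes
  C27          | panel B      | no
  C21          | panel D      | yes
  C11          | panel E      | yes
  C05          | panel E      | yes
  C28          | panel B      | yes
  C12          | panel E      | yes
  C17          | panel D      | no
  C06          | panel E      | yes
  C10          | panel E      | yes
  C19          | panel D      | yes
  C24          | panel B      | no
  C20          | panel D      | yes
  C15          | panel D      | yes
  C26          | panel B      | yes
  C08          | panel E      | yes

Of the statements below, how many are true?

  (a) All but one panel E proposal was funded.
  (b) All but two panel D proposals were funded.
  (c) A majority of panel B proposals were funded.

(a) panel E: |A| = 9, |A ∩ B| = 8; needs |A ∖ B| = 1 — true.
(b) panel D: |A| = 9, |A ∩ B| = 8; needs |A ∖ B| = 2 — false.
(c) panel B: |A| = 9, |A ∩ B| = 4; needs |A ∩ B| > |A ∖ B| — false.

1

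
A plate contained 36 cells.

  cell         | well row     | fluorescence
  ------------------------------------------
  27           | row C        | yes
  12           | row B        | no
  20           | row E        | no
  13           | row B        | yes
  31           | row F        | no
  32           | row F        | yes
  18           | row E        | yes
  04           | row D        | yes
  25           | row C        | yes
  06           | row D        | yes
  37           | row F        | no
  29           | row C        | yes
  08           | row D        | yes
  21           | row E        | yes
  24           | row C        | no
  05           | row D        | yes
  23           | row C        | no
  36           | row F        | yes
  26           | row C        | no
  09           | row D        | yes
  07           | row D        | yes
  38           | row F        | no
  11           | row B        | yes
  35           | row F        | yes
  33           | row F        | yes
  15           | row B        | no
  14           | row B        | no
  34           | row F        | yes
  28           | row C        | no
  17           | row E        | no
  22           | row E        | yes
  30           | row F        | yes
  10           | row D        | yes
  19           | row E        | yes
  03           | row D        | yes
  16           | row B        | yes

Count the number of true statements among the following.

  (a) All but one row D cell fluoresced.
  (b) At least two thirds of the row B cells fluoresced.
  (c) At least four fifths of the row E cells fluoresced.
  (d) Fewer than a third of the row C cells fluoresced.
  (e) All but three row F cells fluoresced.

1

(a) row D: |A| = 8, |A ∩ B| = 8; needs |A ∖ B| = 1 — false.
(b) row B: |A| = 6, |A ∩ B| = 3; needs |A ∩ B| / |A| ≥ 2/3 — false.
(c) row E: |A| = 6, |A ∩ B| = 4; needs |A ∩ B| / |A| ≥ 4/5 — false.
(d) row C: |A| = 7, |A ∩ B| = 3; needs |A ∩ B| / |A| < 1/3 — false.
(e) row F: |A| = 9, |A ∩ B| = 6; needs |A ∖ B| = 3 — true.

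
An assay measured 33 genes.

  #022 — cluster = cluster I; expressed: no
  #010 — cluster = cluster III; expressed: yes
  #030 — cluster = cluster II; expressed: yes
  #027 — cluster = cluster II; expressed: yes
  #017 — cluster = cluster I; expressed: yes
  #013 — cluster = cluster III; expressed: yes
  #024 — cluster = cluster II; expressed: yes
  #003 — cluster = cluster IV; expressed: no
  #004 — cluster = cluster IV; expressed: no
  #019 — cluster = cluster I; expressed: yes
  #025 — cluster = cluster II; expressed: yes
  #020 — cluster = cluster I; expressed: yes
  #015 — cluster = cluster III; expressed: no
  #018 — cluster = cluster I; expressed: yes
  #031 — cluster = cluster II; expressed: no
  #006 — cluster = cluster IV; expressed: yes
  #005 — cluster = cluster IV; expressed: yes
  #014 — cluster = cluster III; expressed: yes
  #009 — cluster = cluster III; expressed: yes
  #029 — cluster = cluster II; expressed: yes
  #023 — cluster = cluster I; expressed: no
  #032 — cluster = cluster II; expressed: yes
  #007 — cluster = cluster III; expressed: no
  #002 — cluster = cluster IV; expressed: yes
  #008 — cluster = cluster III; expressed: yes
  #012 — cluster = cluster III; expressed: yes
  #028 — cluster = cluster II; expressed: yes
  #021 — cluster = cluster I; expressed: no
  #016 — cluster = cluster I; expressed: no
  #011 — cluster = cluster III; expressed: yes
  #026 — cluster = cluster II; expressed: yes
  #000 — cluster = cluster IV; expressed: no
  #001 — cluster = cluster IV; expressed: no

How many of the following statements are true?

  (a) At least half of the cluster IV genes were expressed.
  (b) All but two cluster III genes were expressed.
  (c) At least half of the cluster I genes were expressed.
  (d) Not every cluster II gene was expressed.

(a) cluster IV: |A| = 7, |A ∩ B| = 3; needs |A ∩ B| ≥ |A ∖ B| — false.
(b) cluster III: |A| = 9, |A ∩ B| = 7; needs |A ∖ B| = 2 — true.
(c) cluster I: |A| = 8, |A ∩ B| = 4; needs |A ∩ B| ≥ |A ∖ B| — true.
(d) cluster II: |A| = 9, |A ∩ B| = 8; needs A ⊄ B (|A ∖ B| ≥ 1) — true.

3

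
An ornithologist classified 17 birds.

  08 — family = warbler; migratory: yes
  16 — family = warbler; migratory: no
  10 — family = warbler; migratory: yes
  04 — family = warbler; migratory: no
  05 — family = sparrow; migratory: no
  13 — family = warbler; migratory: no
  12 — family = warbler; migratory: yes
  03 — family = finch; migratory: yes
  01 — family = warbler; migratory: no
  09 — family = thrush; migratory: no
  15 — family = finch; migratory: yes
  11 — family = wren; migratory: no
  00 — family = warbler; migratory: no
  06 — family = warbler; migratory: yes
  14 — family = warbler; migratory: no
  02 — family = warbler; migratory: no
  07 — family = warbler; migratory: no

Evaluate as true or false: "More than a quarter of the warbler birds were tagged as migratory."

The determiner here denotes the relation: |A ∩ B| / |A| > 1/4.
A (the restrictor) = {08, 16, 10, 04, 13, 12, 01, 00, 06, 14, 02, 07}, |A| = 12.
A ∩ B = {08, 10, 12, 06}, so |A ∩ B| = 4.
A ∖ B = {16, 04, 13, 01, 00, 14, 02, 07}, so |A ∖ B| = 8.
|A ∩ B|/|A| = 4/12, so the statement is true.

True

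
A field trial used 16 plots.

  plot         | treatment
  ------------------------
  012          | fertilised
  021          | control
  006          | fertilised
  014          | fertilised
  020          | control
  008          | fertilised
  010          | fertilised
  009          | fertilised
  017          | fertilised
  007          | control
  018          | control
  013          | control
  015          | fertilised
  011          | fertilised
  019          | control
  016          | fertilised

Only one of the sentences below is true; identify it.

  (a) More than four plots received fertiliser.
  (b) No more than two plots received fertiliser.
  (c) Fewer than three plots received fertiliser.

|A| = 16, |A ∩ B| = 10, |A ∖ B| = 6.
(a) requires |A ∩ B| > 4: true.
(b) requires |A ∩ B| ≤ 2: false.
(c) requires |A ∩ B| < 3: false.

(a)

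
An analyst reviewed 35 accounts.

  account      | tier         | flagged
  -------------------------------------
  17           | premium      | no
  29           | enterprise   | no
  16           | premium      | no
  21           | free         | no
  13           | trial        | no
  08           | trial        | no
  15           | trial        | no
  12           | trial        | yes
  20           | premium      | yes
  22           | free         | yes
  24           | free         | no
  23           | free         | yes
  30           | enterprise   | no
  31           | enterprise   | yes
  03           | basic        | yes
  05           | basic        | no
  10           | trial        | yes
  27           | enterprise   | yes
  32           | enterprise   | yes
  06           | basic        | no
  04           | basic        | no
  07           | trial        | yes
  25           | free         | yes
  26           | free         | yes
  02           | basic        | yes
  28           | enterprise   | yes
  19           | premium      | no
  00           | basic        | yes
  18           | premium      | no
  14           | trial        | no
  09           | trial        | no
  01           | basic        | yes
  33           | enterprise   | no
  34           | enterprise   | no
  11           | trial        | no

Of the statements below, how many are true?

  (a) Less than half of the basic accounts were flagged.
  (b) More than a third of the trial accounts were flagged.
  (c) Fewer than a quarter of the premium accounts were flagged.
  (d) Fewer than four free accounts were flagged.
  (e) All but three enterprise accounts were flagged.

1

(a) basic: |A| = 7, |A ∩ B| = 4; needs |A ∩ B| < |A ∖ B| — false.
(b) trial: |A| = 9, |A ∩ B| = 3; needs |A ∩ B| / |A| > 1/3 — false.
(c) premium: |A| = 5, |A ∩ B| = 1; needs |A ∩ B| / |A| < 1/4 — true.
(d) free: |A| = 6, |A ∩ B| = 4; needs |A ∩ B| < 4 — false.
(e) enterprise: |A| = 8, |A ∩ B| = 4; needs |A ∖ B| = 3 — false.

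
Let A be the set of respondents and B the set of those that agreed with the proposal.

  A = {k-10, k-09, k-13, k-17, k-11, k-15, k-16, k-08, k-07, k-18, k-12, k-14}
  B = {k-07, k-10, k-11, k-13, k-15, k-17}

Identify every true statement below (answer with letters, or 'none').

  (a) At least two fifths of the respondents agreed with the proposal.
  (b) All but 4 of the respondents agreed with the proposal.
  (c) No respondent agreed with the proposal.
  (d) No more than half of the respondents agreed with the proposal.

(a), (d)

|A| = 12, |A ∩ B| = 6, |A ∖ B| = 6.
(a) |A ∩ B| / |A| ≥ 2/5: holds.
(b) |A ∖ B| = 4: fails.
(c) A ∩ B = ∅ (|A ∩ B| = 0): fails.
(d) |A ∩ B| ≤ |A ∖ B|: holds.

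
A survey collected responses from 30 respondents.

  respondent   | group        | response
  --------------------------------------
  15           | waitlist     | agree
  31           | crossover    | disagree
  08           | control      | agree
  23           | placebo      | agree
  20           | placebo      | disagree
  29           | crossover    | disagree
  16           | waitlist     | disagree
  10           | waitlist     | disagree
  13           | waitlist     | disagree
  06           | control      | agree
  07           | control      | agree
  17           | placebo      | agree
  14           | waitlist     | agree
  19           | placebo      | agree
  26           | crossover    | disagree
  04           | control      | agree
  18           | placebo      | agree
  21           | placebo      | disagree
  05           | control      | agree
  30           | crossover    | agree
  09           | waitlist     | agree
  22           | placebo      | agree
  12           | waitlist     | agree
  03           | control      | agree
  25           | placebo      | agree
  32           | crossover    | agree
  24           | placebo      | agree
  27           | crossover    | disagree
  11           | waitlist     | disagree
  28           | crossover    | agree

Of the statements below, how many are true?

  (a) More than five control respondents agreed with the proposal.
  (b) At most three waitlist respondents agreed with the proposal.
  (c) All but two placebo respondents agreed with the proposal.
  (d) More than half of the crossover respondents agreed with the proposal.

2

(a) control: |A| = 6, |A ∩ B| = 6; needs |A ∩ B| > 5 — true.
(b) waitlist: |A| = 8, |A ∩ B| = 4; needs |A ∩ B| ≤ 3 — false.
(c) placebo: |A| = 9, |A ∩ B| = 7; needs |A ∖ B| = 2 — true.
(d) crossover: |A| = 7, |A ∩ B| = 3; needs |A ∩ B| > |A ∖ B| — false.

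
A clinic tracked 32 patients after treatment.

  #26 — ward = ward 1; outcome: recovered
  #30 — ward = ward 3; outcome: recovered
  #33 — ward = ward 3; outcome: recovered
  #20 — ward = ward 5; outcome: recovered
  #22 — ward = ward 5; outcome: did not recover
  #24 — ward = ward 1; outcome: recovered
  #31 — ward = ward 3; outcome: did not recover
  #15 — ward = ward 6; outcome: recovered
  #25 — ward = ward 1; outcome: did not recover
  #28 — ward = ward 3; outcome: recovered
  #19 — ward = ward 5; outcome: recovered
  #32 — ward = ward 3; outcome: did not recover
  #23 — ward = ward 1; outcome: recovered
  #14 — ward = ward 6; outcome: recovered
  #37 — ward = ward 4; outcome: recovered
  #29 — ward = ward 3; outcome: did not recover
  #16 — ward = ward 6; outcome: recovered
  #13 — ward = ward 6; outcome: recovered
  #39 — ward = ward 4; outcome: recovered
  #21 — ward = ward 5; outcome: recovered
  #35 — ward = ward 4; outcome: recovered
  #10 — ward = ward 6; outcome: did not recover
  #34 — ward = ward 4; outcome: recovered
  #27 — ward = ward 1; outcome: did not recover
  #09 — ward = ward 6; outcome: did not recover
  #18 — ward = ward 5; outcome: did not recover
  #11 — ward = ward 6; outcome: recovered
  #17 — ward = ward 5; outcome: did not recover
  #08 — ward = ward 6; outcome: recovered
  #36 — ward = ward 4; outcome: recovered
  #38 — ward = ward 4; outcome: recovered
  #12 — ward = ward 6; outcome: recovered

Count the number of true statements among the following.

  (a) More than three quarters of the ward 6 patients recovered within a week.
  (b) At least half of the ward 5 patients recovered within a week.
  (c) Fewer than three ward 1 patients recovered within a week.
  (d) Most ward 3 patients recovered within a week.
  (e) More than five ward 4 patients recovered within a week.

(a) ward 6: |A| = 9, |A ∩ B| = 7; needs |A ∩ B| / |A| > 3/4 — true.
(b) ward 5: |A| = 6, |A ∩ B| = 3; needs |A ∩ B| ≥ |A ∖ B| — true.
(c) ward 1: |A| = 5, |A ∩ B| = 3; needs |A ∩ B| < 3 — false.
(d) ward 3: |A| = 6, |A ∩ B| = 3; needs |A ∩ B| > |A ∖ B| — false.
(e) ward 4: |A| = 6, |A ∩ B| = 6; needs |A ∩ B| > 5 — true.

3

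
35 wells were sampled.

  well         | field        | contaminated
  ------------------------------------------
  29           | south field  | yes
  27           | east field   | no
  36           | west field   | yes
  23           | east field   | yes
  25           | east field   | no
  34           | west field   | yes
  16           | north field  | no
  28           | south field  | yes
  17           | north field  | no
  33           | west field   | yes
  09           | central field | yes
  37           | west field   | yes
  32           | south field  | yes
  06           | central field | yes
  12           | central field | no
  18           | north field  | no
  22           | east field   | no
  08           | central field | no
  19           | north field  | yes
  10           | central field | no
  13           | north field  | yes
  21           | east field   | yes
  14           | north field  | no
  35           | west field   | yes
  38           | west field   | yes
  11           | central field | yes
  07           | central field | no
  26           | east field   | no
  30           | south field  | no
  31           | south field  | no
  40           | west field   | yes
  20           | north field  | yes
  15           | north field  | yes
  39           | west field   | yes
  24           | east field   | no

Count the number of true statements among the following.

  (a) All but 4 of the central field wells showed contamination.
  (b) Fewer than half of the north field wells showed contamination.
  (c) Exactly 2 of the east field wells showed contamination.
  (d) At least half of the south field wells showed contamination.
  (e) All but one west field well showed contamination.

(a) central field: |A| = 7, |A ∩ B| = 3; needs |A ∖ B| = 4 — true.
(b) north field: |A| = 8, |A ∩ B| = 4; needs |A ∩ B| < |A ∖ B| — false.
(c) east field: |A| = 7, |A ∩ B| = 2; needs |A ∩ B| = 2 — true.
(d) south field: |A| = 5, |A ∩ B| = 3; needs |A ∩ B| ≥ |A ∖ B| — true.
(e) west field: |A| = 8, |A ∩ B| = 8; needs |A ∖ B| = 1 — false.

3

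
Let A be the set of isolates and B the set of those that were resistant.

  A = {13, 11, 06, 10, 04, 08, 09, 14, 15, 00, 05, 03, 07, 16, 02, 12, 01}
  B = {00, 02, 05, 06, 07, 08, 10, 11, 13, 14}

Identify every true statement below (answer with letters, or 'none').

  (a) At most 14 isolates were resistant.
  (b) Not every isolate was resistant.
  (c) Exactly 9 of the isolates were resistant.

(a), (b)

|A| = 17, |A ∩ B| = 10, |A ∖ B| = 7.
(a) |A ∩ B| ≤ 14: holds.
(b) A ⊄ B (|A ∖ B| ≥ 1): holds.
(c) |A ∩ B| = 9: fails.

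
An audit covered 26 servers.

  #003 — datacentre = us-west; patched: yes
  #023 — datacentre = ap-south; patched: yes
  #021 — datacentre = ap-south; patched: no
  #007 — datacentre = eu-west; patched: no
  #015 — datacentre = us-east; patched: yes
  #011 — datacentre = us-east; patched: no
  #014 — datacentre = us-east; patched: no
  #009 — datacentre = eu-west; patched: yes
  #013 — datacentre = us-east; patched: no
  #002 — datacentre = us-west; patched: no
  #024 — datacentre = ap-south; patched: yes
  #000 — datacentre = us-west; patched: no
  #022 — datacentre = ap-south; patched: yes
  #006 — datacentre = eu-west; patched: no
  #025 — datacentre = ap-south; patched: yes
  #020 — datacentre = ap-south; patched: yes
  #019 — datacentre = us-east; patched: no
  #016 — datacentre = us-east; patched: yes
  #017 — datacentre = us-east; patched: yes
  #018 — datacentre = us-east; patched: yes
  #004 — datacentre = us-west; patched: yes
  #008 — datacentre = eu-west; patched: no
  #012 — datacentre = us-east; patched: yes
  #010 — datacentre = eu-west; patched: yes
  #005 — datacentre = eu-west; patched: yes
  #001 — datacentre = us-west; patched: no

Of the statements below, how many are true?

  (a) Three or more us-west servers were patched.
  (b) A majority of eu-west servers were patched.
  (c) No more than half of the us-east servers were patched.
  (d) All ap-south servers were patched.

(a) us-west: |A| = 5, |A ∩ B| = 2; needs |A ∩ B| ≥ 3 — false.
(b) eu-west: |A| = 6, |A ∩ B| = 3; needs |A ∩ B| > |A ∖ B| — false.
(c) us-east: |A| = 9, |A ∩ B| = 5; needs |A ∩ B| ≤ |A ∖ B| — false.
(d) ap-south: |A| = 6, |A ∩ B| = 5; needs A ⊆ B, i.e. every element of A is in B (|A ∖ B| = 0) — false.

0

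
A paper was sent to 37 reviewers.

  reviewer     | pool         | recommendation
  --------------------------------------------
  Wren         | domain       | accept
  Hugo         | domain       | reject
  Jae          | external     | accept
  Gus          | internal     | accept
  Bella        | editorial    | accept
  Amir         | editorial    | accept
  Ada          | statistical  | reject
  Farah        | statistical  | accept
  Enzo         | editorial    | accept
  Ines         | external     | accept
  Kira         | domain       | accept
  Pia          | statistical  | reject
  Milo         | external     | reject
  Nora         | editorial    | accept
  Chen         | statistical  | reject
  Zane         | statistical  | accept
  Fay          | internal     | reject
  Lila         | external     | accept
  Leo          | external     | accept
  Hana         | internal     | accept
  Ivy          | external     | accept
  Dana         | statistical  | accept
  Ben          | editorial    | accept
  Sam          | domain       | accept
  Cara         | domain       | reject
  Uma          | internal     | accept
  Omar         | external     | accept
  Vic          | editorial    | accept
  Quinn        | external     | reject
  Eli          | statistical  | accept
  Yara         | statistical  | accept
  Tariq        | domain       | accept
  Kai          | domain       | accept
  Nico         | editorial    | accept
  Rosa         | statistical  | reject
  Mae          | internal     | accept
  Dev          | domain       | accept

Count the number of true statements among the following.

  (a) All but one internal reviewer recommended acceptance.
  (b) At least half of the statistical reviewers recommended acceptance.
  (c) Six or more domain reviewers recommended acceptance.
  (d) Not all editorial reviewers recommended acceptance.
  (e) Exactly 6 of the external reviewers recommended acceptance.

(a) internal: |A| = 5, |A ∩ B| = 4; needs |A ∖ B| = 1 — true.
(b) statistical: |A| = 9, |A ∩ B| = 5; needs |A ∩ B| ≥ |A ∖ B| — true.
(c) domain: |A| = 8, |A ∩ B| = 6; needs |A ∩ B| ≥ 6 — true.
(d) editorial: |A| = 7, |A ∩ B| = 7; needs A ⊄ B (|A ∖ B| ≥ 1) — false.
(e) external: |A| = 8, |A ∩ B| = 6; needs |A ∩ B| = 6 — true.

4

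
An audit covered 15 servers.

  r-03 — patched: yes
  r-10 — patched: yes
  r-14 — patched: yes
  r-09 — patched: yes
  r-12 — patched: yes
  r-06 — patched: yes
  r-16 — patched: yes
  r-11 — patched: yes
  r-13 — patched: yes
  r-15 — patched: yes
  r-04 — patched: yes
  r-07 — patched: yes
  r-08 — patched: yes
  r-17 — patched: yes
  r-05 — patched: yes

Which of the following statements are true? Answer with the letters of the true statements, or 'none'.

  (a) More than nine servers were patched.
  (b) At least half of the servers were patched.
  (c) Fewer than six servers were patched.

|A| = 15, |A ∩ B| = 15, |A ∖ B| = 0.
(a) |A ∩ B| > 9: holds.
(b) |A ∩ B| ≥ |A ∖ B|: holds.
(c) |A ∩ B| < 6: fails.

(a), (b)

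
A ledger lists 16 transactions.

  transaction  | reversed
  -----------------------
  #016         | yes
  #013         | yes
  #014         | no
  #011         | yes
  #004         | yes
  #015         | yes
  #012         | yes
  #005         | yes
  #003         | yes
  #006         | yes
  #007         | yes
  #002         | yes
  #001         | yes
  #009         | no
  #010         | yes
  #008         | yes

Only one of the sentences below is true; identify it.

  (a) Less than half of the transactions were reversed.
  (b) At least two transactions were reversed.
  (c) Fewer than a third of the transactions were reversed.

|A| = 16, |A ∩ B| = 14, |A ∖ B| = 2.
(a) requires |A ∩ B| < |A ∖ B|: false.
(b) requires |A ∩ B| ≥ 2: true.
(c) requires |A ∩ B| / |A| < 1/3: false.

(b)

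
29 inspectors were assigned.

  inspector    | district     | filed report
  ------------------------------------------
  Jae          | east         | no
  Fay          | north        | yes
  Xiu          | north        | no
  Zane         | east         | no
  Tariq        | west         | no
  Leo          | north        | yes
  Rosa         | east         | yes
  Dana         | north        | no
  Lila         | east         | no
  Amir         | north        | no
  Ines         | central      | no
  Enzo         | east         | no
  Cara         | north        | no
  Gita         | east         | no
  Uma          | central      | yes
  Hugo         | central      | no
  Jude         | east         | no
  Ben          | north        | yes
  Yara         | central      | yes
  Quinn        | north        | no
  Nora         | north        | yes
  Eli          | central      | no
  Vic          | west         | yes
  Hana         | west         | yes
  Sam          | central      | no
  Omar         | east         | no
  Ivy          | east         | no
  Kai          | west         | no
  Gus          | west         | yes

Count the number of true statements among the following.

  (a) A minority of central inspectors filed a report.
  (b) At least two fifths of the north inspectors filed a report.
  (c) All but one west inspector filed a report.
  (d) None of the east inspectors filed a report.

(a) central: |A| = 6, |A ∩ B| = 2; needs |A ∩ B| < |A ∖ B| — true.
(b) north: |A| = 9, |A ∩ B| = 4; needs |A ∩ B| / |A| ≥ 2/5 — true.
(c) west: |A| = 5, |A ∩ B| = 3; needs |A ∖ B| = 1 — false.
(d) east: |A| = 9, |A ∩ B| = 1; needs A ∩ B = ∅ (|A ∩ B| = 0) — false.

2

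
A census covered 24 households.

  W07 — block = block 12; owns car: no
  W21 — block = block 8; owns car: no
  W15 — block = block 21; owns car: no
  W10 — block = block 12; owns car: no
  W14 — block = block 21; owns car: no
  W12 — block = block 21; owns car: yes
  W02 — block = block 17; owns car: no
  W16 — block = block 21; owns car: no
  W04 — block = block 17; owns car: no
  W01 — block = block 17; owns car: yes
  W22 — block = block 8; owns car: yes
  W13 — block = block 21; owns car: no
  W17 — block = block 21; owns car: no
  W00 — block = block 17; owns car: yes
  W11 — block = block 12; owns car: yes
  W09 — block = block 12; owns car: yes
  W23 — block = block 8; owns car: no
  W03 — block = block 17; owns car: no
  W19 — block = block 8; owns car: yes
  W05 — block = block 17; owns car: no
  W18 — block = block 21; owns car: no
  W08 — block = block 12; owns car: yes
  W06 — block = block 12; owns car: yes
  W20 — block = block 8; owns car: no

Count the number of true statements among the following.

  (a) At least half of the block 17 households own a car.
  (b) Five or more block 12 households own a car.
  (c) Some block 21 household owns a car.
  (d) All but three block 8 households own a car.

2

(a) block 17: |A| = 6, |A ∩ B| = 2; needs |A ∩ B| ≥ |A ∖ B| — false.
(b) block 12: |A| = 6, |A ∩ B| = 4; needs |A ∩ B| ≥ 5 — false.
(c) block 21: |A| = 7, |A ∩ B| = 1; needs A ∩ B ≠ ∅ (|A ∩ B| ≥ 1) — true.
(d) block 8: |A| = 5, |A ∩ B| = 2; needs |A ∖ B| = 3 — true.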